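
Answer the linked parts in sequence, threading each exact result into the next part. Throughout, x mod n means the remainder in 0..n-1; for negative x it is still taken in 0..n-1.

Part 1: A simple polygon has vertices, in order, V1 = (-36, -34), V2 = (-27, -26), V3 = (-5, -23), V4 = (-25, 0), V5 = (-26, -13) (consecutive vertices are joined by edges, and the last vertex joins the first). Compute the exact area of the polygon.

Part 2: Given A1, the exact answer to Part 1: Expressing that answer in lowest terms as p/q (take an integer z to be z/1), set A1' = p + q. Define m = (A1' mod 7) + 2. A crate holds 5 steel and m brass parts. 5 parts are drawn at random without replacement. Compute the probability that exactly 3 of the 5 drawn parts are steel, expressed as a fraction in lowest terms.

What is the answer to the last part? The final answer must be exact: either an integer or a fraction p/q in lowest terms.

35/132

Part 1: cross terms: (-36*-26 - -27*-34)=18, (-27*-23 - -5*-26)=491, (-5*0 - -25*-23)=-575, (-25*-13 - -26*0)=325, (-26*-34 - -36*-13)=416; twice the area = |675| = 675; area = 675/2; answer 675/2
Part 2: A1 = 675/2; threaded value p + q = 677; m = 7; total draws C(12,5) = 792; favorable C(5,3)*C(7,2) = 210; P = 35/132; answer 35/132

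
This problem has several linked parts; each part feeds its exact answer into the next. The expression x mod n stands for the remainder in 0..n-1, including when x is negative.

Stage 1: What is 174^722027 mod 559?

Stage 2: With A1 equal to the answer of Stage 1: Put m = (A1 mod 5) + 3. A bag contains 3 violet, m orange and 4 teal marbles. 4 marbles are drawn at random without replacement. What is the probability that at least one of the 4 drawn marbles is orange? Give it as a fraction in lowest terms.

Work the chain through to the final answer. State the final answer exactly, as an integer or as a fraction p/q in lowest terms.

136/143

Stage 1: squarings mod 559: 174^1=174, 174^2=90, 174^4=274, 174^8=170, 174^16=391, 174^32=274, 174^64=170, 174^128=391, 174^256=274, 174^512=170, 174^1024=391, 174^2048=274, 174^4096=170, 174^8192=391, 174^16384=274, 174^32768=170, 174^65536=391, 174^131072=274, 174^262144=170, 174^524288=391; 174^722027 = 174^1 * 174^2 * 174^8 * 174^32 * 174^64 * 174^1024 * 174^65536 * 174^131072 * 174^524288 = 333 (mod 559); answer 333
Stage 2: A1 = 333; m = 6; total draws C(13,4) = 715; complement C(7,4) = 35; favorable 715 - 35 = 680; P = 136/143; answer 136/143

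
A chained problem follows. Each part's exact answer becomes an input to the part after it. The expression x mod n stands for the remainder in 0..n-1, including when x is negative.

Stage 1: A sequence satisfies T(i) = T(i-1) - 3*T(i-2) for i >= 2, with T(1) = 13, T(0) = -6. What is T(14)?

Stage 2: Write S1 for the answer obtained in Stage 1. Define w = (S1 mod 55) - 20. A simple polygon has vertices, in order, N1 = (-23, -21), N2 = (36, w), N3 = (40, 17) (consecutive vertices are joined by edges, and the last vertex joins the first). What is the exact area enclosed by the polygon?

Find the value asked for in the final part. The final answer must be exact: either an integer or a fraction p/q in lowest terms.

517

Stage 1: T(2) = 1*(13) - 3*(-6) = 31; iterating: T(2)=31, T(3)=-8, T(4)=-101, T(5)=-77, T(6)=226, T(7)=457, T(8)=-221, T(9)=-1592, T(10)=-929, T(11)=3847, T(12)=6634, T(13)=-4907, T(14)=-24809; answer -24809
Stage 2: S1 = -24809; w = 31; cross terms: (-23*31 - 36*-21)=43, (36*17 - 40*31)=-628, (40*-21 - -23*17)=-449; twice the area = |-1034| = 1034; area = 517; answer 517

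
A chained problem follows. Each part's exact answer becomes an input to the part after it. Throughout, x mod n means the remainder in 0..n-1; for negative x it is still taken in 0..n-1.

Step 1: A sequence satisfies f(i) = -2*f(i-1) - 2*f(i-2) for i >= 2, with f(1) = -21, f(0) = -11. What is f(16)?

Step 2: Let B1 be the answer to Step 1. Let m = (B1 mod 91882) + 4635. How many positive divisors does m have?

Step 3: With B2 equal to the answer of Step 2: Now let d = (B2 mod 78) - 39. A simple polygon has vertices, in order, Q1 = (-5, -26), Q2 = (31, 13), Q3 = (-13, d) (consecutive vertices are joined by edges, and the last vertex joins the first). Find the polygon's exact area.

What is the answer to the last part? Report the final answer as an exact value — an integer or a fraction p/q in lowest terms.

42

Step 1: f(2) = -2*(-21) - 2*(-11) = 64; iterating: f(2)=64, f(3)=-86, f(4)=44, f(5)=84, f(6)=-256, f(7)=344, f(8)=-176, f(9)=-336, f(10)=1024, f(11)=-1376, f(12)=704, f(13)=1344, f(14)=-4096, f(15)=5504, f(16)=-2816; answer -2816
Step 2: B1 = -2816; m = 93701; 93701 is prime, so its only divisors are 1 and 93701; count = 2; answer 2
Step 3: B2 = 2; d = -37; cross terms: (-5*13 - 31*-26)=741, (31*-37 - -13*13)=-978, (-13*-26 - -5*-37)=153; twice the area = |-84| = 84; area = 42; answer 42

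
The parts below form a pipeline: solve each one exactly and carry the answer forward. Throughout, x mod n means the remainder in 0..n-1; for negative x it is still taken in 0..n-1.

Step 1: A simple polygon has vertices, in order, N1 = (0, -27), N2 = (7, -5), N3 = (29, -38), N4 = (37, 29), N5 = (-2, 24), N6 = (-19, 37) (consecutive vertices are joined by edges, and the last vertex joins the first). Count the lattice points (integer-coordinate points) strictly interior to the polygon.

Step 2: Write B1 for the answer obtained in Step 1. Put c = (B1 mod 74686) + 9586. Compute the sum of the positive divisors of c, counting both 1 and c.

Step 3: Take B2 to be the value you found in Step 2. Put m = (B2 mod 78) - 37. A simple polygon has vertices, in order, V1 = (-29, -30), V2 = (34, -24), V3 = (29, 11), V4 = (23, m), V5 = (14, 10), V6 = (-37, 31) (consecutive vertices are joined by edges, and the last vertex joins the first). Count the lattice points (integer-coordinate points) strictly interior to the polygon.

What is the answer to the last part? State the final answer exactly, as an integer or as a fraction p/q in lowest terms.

Step 1: cross terms: (0*-5 - 7*-27)=189, (7*-38 - 29*-5)=-121, (29*29 - 37*-38)=2247, (37*24 - -2*29)=946, (-2*37 - -19*24)=382, (-19*-27 - 0*37)=513; twice the area = |4156| = 4156; area = 2078; boundary points = 1 + 11 + 1 + 1 + 1 + 1 = 16; strictly interior points = area - boundary/2 + 1 = 2071; answer 2071
Step 2: B1 = 2071; c = 11657; 11657 is prime, so its only divisors are 1 and 11657; sigma = 1 + 11657 = 11658; answer 11658
Step 3: B2 = 11658; m = -1; cross terms: (-29*-24 - 34*-30)=1716, (34*11 - 29*-24)=1070, (29*-1 - 23*11)=-282, (23*10 - 14*-1)=244, (14*31 - -37*10)=804, (-37*-30 - -29*31)=2009; twice the area = |5561| = 5561; area = 5561/2; boundary points = 3 + 5 + 6 + 1 + 3 + 1 = 19; strictly interior points = area - boundary/2 + 1 = 2772; answer 2772

2772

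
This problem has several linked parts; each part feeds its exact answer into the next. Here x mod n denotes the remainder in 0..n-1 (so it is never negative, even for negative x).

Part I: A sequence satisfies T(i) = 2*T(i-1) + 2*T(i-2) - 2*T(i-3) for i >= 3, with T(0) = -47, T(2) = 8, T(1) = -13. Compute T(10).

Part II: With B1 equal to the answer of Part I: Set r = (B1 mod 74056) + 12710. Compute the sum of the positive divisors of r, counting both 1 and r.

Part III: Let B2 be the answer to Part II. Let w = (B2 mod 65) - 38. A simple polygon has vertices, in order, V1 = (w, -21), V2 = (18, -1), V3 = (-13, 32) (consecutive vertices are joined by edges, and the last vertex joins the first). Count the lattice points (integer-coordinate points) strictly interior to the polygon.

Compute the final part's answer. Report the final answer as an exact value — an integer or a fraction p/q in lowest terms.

Part I: T(3) = 2*(8) + 2*(-13) - 2*(-47) = 84; iterating: T(3)=84, T(4)=210, T(5)=572, T(6)=1396, T(7)=3516, T(8)=8680, T(9)=21600, T(10)=53528; answer 53528
Part II: B1 = 53528; r = 66238; 66238 = 2 * 33119; sigma = (1 + 2) * (1 + 33119) = 3 * 33120 = 99360; answer 99360
Part III: B2 = 99360; w = 2; cross terms: (2*-1 - 18*-21)=376, (18*32 - -13*-1)=563, (-13*-21 - 2*32)=209; twice the area = |1148| = 1148; area = 574; boundary points = 4 + 1 + 1 = 6; strictly interior points = area - boundary/2 + 1 = 572; answer 572

572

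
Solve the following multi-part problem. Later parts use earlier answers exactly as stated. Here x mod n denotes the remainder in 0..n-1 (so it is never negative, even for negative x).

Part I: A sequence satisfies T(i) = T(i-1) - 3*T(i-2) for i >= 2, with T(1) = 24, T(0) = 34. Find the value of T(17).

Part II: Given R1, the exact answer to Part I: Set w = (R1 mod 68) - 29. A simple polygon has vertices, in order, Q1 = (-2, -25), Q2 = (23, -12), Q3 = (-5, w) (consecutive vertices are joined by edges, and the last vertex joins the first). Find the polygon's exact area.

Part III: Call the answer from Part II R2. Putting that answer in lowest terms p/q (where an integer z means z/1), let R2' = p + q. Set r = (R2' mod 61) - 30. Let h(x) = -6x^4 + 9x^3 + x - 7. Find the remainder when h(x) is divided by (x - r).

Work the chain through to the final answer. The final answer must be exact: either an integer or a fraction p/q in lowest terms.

-1501397

Part I: T(2) = 1*(24) - 3*(34) = -78; iterating: T(2)=-78, T(3)=-150, T(4)=84, T(5)=534, T(6)=282, T(7)=-1320, T(8)=-2166, T(9)=1794, T(10)=8292, T(11)=2910, T(12)=-21966, T(13)=-30696, T(14)=35202, T(15)=127290, T(16)=21684, T(17)=-360186; answer -360186
Part II: R1 = -360186; w = -19; cross terms: (-2*-12 - 23*-25)=599, (23*-19 - -5*-12)=-497, (-5*-25 - -2*-19)=87; twice the area = |189| = 189; area = 189/2; answer 189/2
Part III: R2 = 189/2; threaded value p + q = 191; r = -22; remainder = value at the root: -6*(-22)^4 + 9*(-22)^3 + 1*(-22)^1 - 7 = (-1405536) + (-95832) + (-22) + (-7) = -1501397; answer -1501397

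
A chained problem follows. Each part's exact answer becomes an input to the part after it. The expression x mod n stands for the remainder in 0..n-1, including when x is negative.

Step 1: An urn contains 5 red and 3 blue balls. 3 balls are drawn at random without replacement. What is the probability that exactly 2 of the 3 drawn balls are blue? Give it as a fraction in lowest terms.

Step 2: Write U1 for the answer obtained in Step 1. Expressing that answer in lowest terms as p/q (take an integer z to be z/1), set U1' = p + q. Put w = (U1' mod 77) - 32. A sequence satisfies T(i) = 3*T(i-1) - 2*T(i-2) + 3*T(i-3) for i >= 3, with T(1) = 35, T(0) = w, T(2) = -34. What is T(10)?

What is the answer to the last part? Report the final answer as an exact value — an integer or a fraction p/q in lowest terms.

Step 1: total draws C(8,3) = 56; favorable C(3,2)*C(5,1) = 15; P = 15/56; answer 15/56
Step 2: U1 = 15/56; threaded value p + q = 71; w = 39; T(3) = 3*(-34) - 2*(35) + 3*(39) = -55; iterating: T(3)=-55, T(4)=8, T(5)=32, T(6)=-85, T(7)=-295, T(8)=-619, T(9)=-1522, T(10)=-4213; answer -4213

-4213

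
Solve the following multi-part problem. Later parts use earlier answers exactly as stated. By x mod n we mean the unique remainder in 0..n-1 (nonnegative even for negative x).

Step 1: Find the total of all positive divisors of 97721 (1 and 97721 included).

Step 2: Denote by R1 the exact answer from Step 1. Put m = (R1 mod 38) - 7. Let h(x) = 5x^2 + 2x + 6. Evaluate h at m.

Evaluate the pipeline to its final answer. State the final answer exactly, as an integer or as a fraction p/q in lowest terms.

Step 1: 97721 = 13 * 7517; sigma = (1 + 13) * (1 + 7517) = 14 * 7518 = 105252; answer 105252
Step 2: R1 = 105252; m = 23; 5*(23)^2 + 2*(23)^1 + 6 = (2645) + (46) + (6) = 2697; answer 2697

2697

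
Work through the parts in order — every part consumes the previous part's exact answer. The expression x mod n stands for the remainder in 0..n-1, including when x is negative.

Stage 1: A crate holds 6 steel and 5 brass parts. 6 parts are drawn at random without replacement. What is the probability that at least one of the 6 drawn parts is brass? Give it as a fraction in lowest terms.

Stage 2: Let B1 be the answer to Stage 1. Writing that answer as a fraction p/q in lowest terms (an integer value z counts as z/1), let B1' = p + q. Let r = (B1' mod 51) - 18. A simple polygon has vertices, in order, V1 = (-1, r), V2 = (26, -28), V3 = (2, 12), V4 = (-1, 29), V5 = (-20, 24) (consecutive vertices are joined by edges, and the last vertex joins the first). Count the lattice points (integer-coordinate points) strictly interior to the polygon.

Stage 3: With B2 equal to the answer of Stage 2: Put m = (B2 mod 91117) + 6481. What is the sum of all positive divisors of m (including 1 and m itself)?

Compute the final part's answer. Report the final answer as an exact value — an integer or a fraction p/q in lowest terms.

7298

Stage 1: total draws C(11,6) = 462; complement C(6,6) = 1; favorable 462 - 1 = 461; P = 461/462; answer 461/462
Stage 2: B1 = 461/462; threaded value p + q = 923; r = -13; cross terms: (-1*-28 - 26*-13)=366, (26*12 - 2*-28)=368, (2*29 - -1*12)=70, (-1*24 - -20*29)=556, (-20*-13 - -1*24)=284; twice the area = |1644| = 1644; area = 822; boundary points = 3 + 8 + 1 + 1 + 1 = 14; strictly interior points = area - boundary/2 + 1 = 816; answer 816
Stage 3: B2 = 816; m = 7297; 7297 is prime, so its only divisors are 1 and 7297; sigma = 1 + 7297 = 7298; answer 7298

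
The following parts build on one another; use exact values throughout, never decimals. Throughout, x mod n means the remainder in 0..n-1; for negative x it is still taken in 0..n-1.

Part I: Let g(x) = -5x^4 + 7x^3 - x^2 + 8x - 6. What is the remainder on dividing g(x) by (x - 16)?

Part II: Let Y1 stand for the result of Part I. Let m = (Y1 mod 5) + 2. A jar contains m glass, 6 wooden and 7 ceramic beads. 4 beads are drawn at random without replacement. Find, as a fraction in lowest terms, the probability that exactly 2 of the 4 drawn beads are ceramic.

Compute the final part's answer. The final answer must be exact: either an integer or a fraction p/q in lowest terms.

Part I: remainder = value at the root: -5*(16)^4 + 7*(16)^3 - 1*(16)^2 + 8*(16)^1 - 6 = (-327680) + (28672) + (-256) + (128) + (-6) = -299142; answer -299142
Part II: Y1 = -299142; m = 5; total draws C(18,4) = 3060; favorable C(7,2)*C(11,2) = 1155; P = 77/204; answer 77/204

77/204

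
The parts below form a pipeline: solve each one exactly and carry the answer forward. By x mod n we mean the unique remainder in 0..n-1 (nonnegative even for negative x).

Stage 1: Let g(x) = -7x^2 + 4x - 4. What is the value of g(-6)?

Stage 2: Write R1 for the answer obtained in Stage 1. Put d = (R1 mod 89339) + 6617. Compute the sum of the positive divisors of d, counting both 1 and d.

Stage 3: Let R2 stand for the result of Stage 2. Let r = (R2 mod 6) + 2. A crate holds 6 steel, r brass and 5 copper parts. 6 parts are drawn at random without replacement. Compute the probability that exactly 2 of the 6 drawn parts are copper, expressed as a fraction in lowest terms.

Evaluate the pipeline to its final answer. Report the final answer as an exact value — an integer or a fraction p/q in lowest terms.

Stage 1: -7*(-6)^2 + 4*(-6)^1 - 4 = (-252) + (-24) + (-4) = -280; answer -280
Stage 2: R1 = -280; d = 95676; 95676 = 2^2 * 3 * 7 * 17 * 67; sigma = (1 + 2 + 4) * (1 + 3) * (1 + 7) * (1 + 17) * (1 + 67) = 7 * 4 * 8 * 18 * 68 = 274176; answer 274176
Stage 3: R2 = 274176; r = 2; total draws C(13,6) = 1716; favorable C(5,2)*C(8,4) = 700; P = 175/429; answer 175/429

175/429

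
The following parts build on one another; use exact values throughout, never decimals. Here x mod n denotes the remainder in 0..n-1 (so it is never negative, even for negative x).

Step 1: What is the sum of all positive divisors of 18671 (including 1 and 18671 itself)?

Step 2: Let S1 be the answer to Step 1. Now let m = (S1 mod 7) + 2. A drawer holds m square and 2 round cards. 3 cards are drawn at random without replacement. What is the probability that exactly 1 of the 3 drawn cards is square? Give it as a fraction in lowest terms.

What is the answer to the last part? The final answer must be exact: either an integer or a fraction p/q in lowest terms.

Step 1: 18671 is prime, so its only divisors are 1 and 18671; sigma = 1 + 18671 = 18672; answer 18672
Step 2: S1 = 18672; m = 5; total draws C(7,3) = 35; favorable C(5,1)*C(2,2) = 5; P = 1/7; answer 1/7

1/7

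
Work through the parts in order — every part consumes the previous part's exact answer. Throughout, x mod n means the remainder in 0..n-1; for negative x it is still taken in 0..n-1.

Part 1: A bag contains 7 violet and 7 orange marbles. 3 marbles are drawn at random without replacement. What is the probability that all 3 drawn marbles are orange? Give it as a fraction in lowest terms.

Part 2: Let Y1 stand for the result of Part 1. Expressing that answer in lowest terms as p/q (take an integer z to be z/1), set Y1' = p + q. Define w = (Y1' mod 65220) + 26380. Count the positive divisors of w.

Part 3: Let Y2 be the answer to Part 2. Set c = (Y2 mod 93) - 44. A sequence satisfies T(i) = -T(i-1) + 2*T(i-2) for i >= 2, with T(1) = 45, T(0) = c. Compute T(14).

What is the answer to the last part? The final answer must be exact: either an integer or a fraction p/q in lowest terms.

Part 1: total draws C(14,3) = 364; favorable C(7,3) = 35; P = 5/52; answer 5/52
Part 2: Y1 = 5/52; threaded value p + q = 57; w = 26437; 26437 is prime, so its only divisors are 1 and 26437; count = 2; answer 2
Part 3: Y2 = 2; c = -42; T(2) = -1*(45) + 2*(-42) = -129; iterating: T(2)=-129, T(3)=219, T(4)=-477, T(5)=915, T(6)=-1869, T(7)=3699, T(8)=-7437, T(9)=14835, T(10)=-29709, T(11)=59379, T(12)=-118797, T(13)=237555, T(14)=-475149; answer -475149

-475149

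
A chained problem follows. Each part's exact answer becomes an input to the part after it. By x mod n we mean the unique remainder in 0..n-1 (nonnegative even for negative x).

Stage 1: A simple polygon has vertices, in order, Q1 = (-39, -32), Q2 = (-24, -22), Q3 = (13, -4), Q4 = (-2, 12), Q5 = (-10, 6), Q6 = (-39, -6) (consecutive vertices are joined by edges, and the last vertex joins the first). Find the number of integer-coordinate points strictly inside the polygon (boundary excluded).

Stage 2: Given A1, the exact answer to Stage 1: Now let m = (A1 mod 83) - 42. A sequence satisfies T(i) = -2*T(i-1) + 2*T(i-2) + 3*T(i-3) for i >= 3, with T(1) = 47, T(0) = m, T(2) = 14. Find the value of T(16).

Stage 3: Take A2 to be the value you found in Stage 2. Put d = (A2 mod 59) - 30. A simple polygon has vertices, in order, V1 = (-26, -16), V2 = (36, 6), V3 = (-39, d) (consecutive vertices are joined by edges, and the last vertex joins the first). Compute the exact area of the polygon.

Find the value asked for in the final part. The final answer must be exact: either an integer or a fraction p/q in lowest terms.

856

Stage 1: cross terms: (-39*-22 - -24*-32)=90, (-24*-4 - 13*-22)=382, (13*12 - -2*-4)=148, (-2*6 - -10*12)=108, (-10*-6 - -39*6)=294, (-39*-32 - -39*-6)=1014; twice the area = |2036| = 2036; area = 1018; boundary points = 5 + 1 + 1 + 2 + 1 + 26 = 36; strictly interior points = area - boundary/2 + 1 = 1001; answer 1001
Stage 2: A1 = 1001; m = -37; T(3) = -2*(14) + 2*(47) + 3*(-37) = -45; iterating: T(3)=-45, T(4)=259, T(5)=-566, T(6)=1515, T(7)=-3385, T(8)=8102, T(9)=-18429, T(10)=42907, T(11)=-98366, T(12)=227259, T(13)=-522529, T(14)=1204478, T(15)=-2772237, T(16)=6385843; answer 6385843
Stage 3: A2 = 6385843; d = 7; cross terms: (-26*6 - 36*-16)=420, (36*7 - -39*6)=486, (-39*-16 - -26*7)=806; twice the area = |1712| = 1712; area = 856; answer 856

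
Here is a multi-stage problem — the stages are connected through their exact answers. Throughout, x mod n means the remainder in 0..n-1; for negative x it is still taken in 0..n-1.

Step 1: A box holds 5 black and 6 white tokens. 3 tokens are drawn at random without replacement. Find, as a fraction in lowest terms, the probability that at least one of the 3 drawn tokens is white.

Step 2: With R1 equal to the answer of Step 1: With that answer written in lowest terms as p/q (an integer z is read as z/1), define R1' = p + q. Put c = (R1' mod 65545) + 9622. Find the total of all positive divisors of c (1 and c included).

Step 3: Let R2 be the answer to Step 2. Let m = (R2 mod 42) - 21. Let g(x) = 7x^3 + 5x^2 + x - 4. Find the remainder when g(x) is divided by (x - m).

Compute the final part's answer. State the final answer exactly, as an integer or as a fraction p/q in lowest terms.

Step 1: total draws C(11,3) = 165; complement C(5,3) = 10; favorable 165 - 10 = 155; P = 31/33; answer 31/33
Step 2: R1 = 31/33; threaded value p + q = 64; c = 9686; 9686 = 2 * 29 * 167; sigma = (1 + 2) * (1 + 29) * (1 + 167) = 3 * 30 * 168 = 15120; answer 15120
Step 3: R2 = 15120; m = -21; remainder = value at the root: 7*(-21)^3 + 5*(-21)^2 + 1*(-21)^1 - 4 = (-64827) + (2205) + (-21) + (-4) = -62647; answer -62647

-62647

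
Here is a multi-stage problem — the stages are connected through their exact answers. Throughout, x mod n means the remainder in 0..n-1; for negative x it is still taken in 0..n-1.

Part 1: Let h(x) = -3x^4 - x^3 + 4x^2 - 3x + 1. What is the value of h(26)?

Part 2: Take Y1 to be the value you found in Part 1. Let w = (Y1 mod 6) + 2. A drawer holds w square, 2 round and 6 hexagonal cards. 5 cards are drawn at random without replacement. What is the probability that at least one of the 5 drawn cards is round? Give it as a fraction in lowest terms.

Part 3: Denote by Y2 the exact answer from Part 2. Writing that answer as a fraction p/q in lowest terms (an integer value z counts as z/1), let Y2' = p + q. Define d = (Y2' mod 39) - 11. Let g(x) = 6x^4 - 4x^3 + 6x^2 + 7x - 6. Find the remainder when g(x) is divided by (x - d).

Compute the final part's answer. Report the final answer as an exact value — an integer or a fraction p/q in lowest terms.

Part 1: -3*(26)^4 - 1*(26)^3 + 4*(26)^2 - 3*(26)^1 + 1 = (-1370928) + (-17576) + (2704) + (-78) + (1) = -1385877; answer -1385877
Part 2: Y1 = -1385877; w = 5; total draws C(13,5) = 1287; complement C(11,5) = 462; favorable 1287 - 462 = 825; P = 25/39; answer 25/39
Part 3: Y2 = 25/39; threaded value p + q = 64; d = 14; remainder = value at the root: 6*(14)^4 - 4*(14)^3 + 6*(14)^2 + 7*(14)^1 - 6 = (230496) + (-10976) + (1176) + (98) + (-6) = 220788; answer 220788

220788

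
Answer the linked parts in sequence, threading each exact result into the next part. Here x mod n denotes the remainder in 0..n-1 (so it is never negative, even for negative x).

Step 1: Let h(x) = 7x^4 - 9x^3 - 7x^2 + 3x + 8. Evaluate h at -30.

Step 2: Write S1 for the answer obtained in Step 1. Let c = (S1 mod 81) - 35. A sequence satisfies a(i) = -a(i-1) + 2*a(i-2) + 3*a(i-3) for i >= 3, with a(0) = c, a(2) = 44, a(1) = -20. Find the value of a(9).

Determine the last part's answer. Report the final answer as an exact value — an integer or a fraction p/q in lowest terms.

108

Step 1: 7*(-30)^4 - 9*(-30)^3 - 7*(-30)^2 + 3*(-30)^1 + 8 = (5670000) + (243000) + (-6300) + (-90) + (8) = 5906618; answer 5906618
Step 2: S1 = 5906618; c = -18; a(3) = -1*(44) + 2*(-20) + 3*(-18) = -138; iterating: a(3)=-138, a(4)=166, a(5)=-310, a(6)=228, a(7)=-350, a(8)=-124, a(9)=108; answer 108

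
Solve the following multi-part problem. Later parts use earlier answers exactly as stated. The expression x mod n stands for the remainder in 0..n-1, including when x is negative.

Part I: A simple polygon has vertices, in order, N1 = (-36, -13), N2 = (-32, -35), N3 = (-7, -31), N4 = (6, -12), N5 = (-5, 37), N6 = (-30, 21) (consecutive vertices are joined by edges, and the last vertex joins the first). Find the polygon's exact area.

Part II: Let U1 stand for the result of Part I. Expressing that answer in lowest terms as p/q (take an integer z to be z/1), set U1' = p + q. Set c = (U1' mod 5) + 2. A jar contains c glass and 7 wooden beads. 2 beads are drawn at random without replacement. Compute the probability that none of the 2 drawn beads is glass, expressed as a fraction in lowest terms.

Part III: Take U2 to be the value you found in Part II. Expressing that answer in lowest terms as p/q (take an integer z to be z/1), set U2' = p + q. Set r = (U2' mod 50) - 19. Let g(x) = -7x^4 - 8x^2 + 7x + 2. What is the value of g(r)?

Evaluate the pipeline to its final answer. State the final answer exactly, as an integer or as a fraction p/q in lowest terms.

-70728

Part I: cross terms: (-36*-35 - -32*-13)=844, (-32*-31 - -7*-35)=747, (-7*-12 - 6*-31)=270, (6*37 - -5*-12)=162, (-5*21 - -30*37)=1005, (-30*-13 - -36*21)=1146; twice the area = |4174| = 4174; area = 2087; answer 2087
Part II: U1 = 2087; threaded value p + q = 2088; c = 5; total draws C(12,2) = 66; favorable C(7,2) = 21; P = 7/22; answer 7/22
Part III: U2 = 7/22; threaded value p + q = 29; r = 10; -7*(10)^4 - 8*(10)^2 + 7*(10)^1 + 2 = (-70000) + (-800) + (70) + (2) = -70728; answer -70728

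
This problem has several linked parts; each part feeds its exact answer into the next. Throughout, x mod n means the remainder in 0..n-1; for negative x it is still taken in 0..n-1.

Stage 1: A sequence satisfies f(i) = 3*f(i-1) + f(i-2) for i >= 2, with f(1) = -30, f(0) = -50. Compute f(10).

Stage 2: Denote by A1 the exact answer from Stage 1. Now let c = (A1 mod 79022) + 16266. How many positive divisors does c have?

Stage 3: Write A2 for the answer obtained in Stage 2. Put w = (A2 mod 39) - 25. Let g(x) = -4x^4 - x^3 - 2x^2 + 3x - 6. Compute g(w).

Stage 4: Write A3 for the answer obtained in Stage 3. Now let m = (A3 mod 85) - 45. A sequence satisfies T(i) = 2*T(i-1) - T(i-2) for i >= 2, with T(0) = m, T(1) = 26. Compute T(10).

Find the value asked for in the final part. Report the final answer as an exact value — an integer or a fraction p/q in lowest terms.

Stage 1: f(2) = 3*(-30) + 1*(-50) = -140; iterating: f(2)=-140, f(3)=-450, f(4)=-1490, f(5)=-4920, f(6)=-16250, f(7)=-53670, f(8)=-177260, f(9)=-585450, f(10)=-1933610; answer -1933610
Stage 2: A1 = -1933610; c = 58206; 58206 = 2 * 3 * 89 * 109; number of divisors = (1+1) * (1+1) * (1+1) * (1+1) = 16; answer 16
Stage 3: A2 = 16; w = -9; -4*(-9)^4 - 1*(-9)^3 - 2*(-9)^2 + 3*(-9)^1 - 6 = (-26244) + (729) + (-162) + (-27) + (-6) = -25710; answer -25710
Stage 4: A3 = -25710; m = 0; T(2) = 2*(26) - 1*(0) = 52; iterating: T(2)=52, T(3)=78, T(4)=104, T(5)=130, T(6)=156, T(7)=182, T(8)=208, T(9)=234, T(10)=260; answer 260

260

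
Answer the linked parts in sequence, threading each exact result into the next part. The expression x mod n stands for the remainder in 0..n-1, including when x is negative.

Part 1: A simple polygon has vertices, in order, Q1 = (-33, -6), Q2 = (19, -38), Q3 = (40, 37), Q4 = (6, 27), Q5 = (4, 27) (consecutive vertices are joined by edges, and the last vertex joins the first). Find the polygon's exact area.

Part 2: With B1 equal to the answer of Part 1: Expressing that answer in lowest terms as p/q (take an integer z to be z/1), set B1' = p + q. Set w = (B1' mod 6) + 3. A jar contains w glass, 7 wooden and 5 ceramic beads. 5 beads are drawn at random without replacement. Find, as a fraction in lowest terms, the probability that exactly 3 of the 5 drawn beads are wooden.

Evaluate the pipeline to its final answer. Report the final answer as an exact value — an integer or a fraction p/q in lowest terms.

385/1938

Part 1: cross terms: (-33*-38 - 19*-6)=1368, (19*37 - 40*-38)=2223, (40*27 - 6*37)=858, (6*27 - 4*27)=54, (4*-6 - -33*27)=867; twice the area = |5370| = 5370; area = 2685; answer 2685
Part 2: B1 = 2685; threaded value p + q = 2686; w = 7; total draws C(19,5) = 11628; favorable C(7,3)*C(12,2) = 2310; P = 385/1938; answer 385/1938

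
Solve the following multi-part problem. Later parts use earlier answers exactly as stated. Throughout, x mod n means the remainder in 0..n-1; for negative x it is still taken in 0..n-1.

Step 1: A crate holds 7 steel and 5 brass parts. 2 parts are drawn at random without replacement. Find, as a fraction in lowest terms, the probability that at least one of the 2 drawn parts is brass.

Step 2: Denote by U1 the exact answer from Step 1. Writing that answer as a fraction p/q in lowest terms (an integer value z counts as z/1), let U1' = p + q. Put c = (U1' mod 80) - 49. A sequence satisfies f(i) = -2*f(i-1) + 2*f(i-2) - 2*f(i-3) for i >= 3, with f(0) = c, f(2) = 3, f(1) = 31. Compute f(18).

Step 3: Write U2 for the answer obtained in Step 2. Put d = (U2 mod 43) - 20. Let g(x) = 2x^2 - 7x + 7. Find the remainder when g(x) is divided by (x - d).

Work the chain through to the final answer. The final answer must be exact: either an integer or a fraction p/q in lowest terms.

277

Step 1: total draws C(12,2) = 66; complement C(7,2) = 21; favorable 66 - 21 = 45; P = 15/22; answer 15/22
Step 2: U1 = 15/22; threaded value p + q = 37; c = -12; f(3) = -2*(3) + 2*(31) - 2*(-12) = 80; iterating: f(3)=80, f(4)=-216, f(5)=586, f(6)=-1764, f(7)=5132, f(8)=-14964, f(9)=43720, f(10)=-127632, f(11)=372632, f(12)=-1087968, f(13)=3176464, f(14)=-9274128, f(15)=27077120, f(16)=-79055424, f(17)=230813344, f(18)=-673891776; answer -673891776
Step 3: U2 = -673891776; d = -10; remainder = value at the root: 2*(-10)^2 - 7*(-10)^1 + 7 = (200) + (70) + (7) = 277; answer 277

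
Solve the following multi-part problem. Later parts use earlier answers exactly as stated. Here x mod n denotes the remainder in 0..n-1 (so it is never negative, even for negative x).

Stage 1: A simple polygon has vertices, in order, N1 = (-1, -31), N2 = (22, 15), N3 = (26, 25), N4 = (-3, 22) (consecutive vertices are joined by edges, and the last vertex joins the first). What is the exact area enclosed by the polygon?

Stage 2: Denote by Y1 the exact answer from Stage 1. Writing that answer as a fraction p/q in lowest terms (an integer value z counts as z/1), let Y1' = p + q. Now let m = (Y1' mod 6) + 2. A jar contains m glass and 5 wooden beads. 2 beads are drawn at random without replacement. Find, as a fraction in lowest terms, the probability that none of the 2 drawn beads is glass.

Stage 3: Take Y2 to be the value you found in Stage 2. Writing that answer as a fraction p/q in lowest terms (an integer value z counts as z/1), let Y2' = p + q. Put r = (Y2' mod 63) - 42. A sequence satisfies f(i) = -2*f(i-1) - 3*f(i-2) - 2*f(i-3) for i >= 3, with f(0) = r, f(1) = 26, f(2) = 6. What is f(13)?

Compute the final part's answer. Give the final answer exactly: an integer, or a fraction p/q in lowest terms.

-1452

Stage 1: cross terms: (-1*15 - 22*-31)=667, (22*25 - 26*15)=160, (26*22 - -3*25)=647, (-3*-31 - -1*22)=115; twice the area = |1589| = 1589; area = 1589/2; answer 1589/2
Stage 2: Y1 = 1589/2; threaded value p + q = 1591; m = 3; total draws C(8,2) = 28; favorable C(5,2) = 10; P = 5/14; answer 5/14
Stage 3: Y2 = 5/14; threaded value p + q = 19; r = -23; f(3) = -2*(6) - 3*(26) - 2*(-23) = -44; iterating: f(3)=-44, f(4)=18, f(5)=84, f(6)=-134, f(7)=-20, f(8)=274, f(9)=-220, f(10)=-342, f(11)=796, f(12)=-126, f(13)=-1452; answer -1452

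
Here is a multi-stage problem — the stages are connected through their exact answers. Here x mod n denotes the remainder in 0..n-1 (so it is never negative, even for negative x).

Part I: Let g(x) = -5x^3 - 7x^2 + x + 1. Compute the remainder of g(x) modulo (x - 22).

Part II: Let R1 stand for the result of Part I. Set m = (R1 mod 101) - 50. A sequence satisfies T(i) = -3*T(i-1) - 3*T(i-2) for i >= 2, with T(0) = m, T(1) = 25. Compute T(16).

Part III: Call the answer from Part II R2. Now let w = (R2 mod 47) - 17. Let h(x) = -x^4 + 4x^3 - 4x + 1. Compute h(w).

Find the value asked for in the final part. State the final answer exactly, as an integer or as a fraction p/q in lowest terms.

Part I: remainder = value at the root: -5*(22)^3 - 7*(22)^2 + 1*(22)^1 + 1 = (-53240) + (-3388) + (22) + (1) = -56605; answer -56605
Part II: R1 = -56605; m = 6; T(2) = -3*(25) - 3*(6) = -93; iterating: T(2)=-93, T(3)=204, T(4)=-333, T(5)=387, T(6)=-162, T(7)=-675, T(8)=2511, T(9)=-5508, T(10)=8991, T(11)=-10449, T(12)=4374, T(13)=18225, T(14)=-67797, T(15)=148716, T(16)=-242757; answer -242757
Part III: R2 = -242757; w = 28; -1*(28)^4 + 4*(28)^3 - 4*(28)^1 + 1 = (-614656) + (87808) + (-112) + (1) = -526959; answer -526959

-526959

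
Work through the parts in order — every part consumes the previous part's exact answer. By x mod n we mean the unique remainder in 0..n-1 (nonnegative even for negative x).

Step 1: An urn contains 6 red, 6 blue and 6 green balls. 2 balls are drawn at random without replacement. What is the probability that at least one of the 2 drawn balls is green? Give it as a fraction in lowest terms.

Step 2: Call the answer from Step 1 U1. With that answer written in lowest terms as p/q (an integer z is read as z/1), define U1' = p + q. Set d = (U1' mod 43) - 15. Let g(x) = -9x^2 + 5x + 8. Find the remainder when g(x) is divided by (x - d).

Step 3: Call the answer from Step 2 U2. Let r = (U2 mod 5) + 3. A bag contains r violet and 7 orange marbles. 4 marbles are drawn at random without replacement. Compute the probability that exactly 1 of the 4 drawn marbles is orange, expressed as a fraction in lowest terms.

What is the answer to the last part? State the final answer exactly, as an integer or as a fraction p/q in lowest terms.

14/99

Step 1: total draws C(18,2) = 153; complement C(12,2) = 66; favorable 153 - 66 = 87; P = 29/51; answer 29/51
Step 2: U1 = 29/51; threaded value p + q = 80; d = 22; remainder = value at the root: -9*(22)^2 + 5*(22)^1 + 8 = (-4356) + (110) + (8) = -4238; answer -4238
Step 3: U2 = -4238; r = 5; total draws C(12,4) = 495; favorable C(7,1)*C(5,3) = 70; P = 14/99; answer 14/99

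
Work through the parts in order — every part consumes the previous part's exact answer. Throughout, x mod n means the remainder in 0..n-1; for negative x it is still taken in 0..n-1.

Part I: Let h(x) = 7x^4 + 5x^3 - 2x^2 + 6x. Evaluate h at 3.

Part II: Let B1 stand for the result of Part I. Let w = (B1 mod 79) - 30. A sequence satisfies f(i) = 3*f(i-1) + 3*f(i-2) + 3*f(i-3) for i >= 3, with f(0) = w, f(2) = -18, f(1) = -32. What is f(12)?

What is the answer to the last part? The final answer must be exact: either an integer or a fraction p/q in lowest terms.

-13006656

Part I: 7*(3)^4 + 5*(3)^3 - 2*(3)^2 + 6*(3)^1 = (567) + (135) + (-18) + (18) = 702; answer 702
Part II: B1 = 702; w = 40; f(3) = 3*(-18) + 3*(-32) + 3*(40) = -30; iterating: f(3)=-30, f(4)=-240, f(5)=-864, f(6)=-3402, f(7)=-13518, f(8)=-53352, f(9)=-210816, f(10)=-833058, f(11)=-3291678, f(12)=-13006656; answer -13006656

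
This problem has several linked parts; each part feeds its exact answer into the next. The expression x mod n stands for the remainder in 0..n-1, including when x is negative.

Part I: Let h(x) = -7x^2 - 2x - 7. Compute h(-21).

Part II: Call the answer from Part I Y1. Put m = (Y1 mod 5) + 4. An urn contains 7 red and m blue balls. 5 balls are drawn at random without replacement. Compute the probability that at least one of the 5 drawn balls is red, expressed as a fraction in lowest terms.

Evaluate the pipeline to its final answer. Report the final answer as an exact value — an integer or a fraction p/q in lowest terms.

283/286

Part I: -7*(-21)^2 - 2*(-21)^1 - 7 = (-3087) + (42) + (-7) = -3052; answer -3052
Part II: Y1 = -3052; m = 7; total draws C(14,5) = 2002; complement C(7,5) = 21; favorable 2002 - 21 = 1981; P = 283/286; answer 283/286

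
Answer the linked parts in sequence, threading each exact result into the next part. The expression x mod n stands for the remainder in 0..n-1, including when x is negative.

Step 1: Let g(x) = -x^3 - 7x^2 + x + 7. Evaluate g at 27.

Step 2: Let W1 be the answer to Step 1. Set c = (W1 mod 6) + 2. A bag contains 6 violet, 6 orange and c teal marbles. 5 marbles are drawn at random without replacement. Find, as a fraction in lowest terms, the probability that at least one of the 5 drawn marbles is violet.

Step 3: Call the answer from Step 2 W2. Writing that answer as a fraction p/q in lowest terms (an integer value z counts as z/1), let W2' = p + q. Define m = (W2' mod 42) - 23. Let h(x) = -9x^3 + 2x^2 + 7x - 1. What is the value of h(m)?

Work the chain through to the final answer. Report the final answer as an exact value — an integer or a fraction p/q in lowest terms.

1973

Step 1: -1*(27)^3 - 7*(27)^2 + 1*(27)^1 + 7 = (-19683) + (-5103) + (27) + (7) = -24752; answer -24752
Step 2: W1 = -24752; c = 6; total draws C(18,5) = 8568; complement C(12,5) = 792; favorable 8568 - 792 = 7776; P = 108/119; answer 108/119
Step 3: W2 = 108/119; threaded value p + q = 227; m = -6; -9*(-6)^3 + 2*(-6)^2 + 7*(-6)^1 - 1 = (1944) + (72) + (-42) + (-1) = 1973; answer 1973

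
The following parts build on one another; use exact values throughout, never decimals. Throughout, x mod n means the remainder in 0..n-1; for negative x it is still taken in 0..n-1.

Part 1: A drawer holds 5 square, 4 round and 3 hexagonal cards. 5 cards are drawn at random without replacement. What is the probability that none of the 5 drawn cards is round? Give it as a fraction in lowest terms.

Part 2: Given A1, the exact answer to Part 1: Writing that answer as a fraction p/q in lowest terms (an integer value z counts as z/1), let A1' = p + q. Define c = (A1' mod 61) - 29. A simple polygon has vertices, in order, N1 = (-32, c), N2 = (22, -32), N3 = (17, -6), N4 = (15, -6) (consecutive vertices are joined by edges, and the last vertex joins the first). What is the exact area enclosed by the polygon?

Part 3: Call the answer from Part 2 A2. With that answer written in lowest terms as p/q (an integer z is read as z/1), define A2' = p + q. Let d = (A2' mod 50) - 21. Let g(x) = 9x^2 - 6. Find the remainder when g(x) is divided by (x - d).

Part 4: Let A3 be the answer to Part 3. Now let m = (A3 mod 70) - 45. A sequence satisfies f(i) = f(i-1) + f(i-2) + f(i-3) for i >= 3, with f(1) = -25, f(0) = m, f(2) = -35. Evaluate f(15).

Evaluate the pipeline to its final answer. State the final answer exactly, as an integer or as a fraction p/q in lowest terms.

Part 1: total draws C(12,5) = 792; favorable C(8,5) = 56; P = 7/99; answer 7/99
Part 2: A1 = 7/99; threaded value p + q = 106; c = 16; cross terms: (-32*-32 - 22*16)=672, (22*-6 - 17*-32)=412, (17*-6 - 15*-6)=-12, (15*16 - -32*-6)=48; twice the area = |1120| = 1120; area = 560; answer 560
Part 3: A2 = 560; threaded value p + q = 561; d = -10; remainder = value at the root: 9*(-10)^2 - 6 = (900) + (-6) = 894; answer 894
Part 4: A3 = 894; m = 9; f(3) = 1*(-35) + 1*(-25) + 1*(9) = -51; iterating: f(3)=-51, f(4)=-111, f(5)=-197, f(6)=-359, f(7)=-667, f(8)=-1223, f(9)=-2249, f(10)=-4139, f(11)=-7611, f(12)=-13999, f(13)=-25749, f(14)=-47359, f(15)=-87107; answer -87107

-87107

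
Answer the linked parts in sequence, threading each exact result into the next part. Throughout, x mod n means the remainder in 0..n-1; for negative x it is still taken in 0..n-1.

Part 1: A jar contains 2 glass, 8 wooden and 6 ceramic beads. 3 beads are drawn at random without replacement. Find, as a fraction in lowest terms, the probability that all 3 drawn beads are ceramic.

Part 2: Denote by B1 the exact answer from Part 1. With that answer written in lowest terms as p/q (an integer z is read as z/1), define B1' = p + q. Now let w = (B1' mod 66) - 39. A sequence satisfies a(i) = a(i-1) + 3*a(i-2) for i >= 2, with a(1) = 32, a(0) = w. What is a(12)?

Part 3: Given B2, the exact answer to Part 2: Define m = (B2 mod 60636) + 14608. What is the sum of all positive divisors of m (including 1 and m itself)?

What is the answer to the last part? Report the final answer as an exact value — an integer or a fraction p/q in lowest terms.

Part 1: total draws C(16,3) = 560; favorable C(6,3) = 20; P = 1/28; answer 1/28
Part 2: B1 = 1/28; threaded value p + q = 29; w = -10; a(2) = 1*(32) + 3*(-10) = 2; iterating: a(2)=2, a(3)=98, a(4)=104, a(5)=398, a(6)=710, a(7)=1904, a(8)=4034, a(9)=9746, a(10)=21848, a(11)=51086, a(12)=116630; answer 116630
Part 3: B2 = 116630; m = 70602; 70602 = 2 * 3 * 7 * 41^2; sigma = (1 + 2) * (1 + 3) * (1 + 7) * (1 + 41 + 1681) = 3 * 4 * 8 * 1723 = 165408; answer 165408

165408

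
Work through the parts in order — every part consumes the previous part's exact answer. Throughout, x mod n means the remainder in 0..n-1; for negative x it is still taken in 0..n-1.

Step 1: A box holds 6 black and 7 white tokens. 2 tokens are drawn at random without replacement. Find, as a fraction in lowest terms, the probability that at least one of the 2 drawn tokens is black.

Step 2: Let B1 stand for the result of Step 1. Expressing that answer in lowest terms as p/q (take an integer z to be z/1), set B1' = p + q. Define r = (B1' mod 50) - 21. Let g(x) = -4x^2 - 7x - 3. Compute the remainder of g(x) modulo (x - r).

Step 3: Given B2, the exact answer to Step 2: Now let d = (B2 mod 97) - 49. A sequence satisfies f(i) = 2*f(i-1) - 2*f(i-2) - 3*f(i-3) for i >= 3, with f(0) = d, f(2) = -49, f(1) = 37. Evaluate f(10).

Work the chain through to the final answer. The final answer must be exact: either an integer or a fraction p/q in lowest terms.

-15361

Step 1: total draws C(13,2) = 78; complement C(7,2) = 21; favorable 78 - 21 = 57; P = 19/26; answer 19/26
Step 2: B1 = 19/26; threaded value p + q = 45; r = 24; remainder = value at the root: -4*(24)^2 - 7*(24)^1 - 3 = (-2304) + (-168) + (-3) = -2475; answer -2475
Step 3: B2 = -2475; d = -2; f(3) = 2*(-49) - 2*(37) - 3*(-2) = -166; iterating: f(3)=-166, f(4)=-345, f(5)=-211, f(6)=766, f(7)=2989, f(8)=5079, f(9)=1882, f(10)=-15361; answer -15361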